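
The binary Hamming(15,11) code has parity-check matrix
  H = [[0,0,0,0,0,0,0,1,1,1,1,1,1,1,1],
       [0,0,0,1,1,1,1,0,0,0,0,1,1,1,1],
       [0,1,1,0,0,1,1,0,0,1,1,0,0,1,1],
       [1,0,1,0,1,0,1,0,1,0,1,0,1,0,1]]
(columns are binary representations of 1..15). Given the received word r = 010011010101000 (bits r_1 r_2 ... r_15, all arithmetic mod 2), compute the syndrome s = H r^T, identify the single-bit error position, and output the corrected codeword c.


s = (1, 1, 1, 1)^T, error position = 15, corrected codeword c = 010011010101001

Compute s = H r^T mod 2 one row at a time:
  s_1 = 1 + 0 + 1 + 0 + 1 + 0 + 0 + 0 = 3 ≡ 1 (mod 2).
  s_2 = 0 + 1 + 1 + 0 + 1 + 0 + 0 + 0 = 3 ≡ 1 (mod 2).
  s_3 = 1 + 0 + 1 + 0 + 1 + 0 + 0 + 0 = 3 ≡ 1 (mod 2).
  s_4 = 0 + 0 + 1 + 0 + 0 + 0 + 0 + 0 = 1 ≡ 1 (mod 2).
s = (1, 1, 1, 1)^T — this equals column 15 of H (binary 1111), so error is at position 15.
Correct: flip bit 15 of r = 010011010101000 to get c = 010011010101001.


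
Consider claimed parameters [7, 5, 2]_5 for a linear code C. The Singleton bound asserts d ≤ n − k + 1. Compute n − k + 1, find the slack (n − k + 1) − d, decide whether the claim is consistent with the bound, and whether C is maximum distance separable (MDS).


Singleton RHS = n − k + 1 = 3, slack = 1, bound satisfied, not MDS.

Singleton bound: d ≤ n − k + 1.
Here n = 7, k = 5, so n − k + 1 = 3.
Given d = 2, check d ≤ 3: YES.
Slack = (n − k + 1) − d = 1.
The code is NOT MDS (slack = 1 > 0).
Description: the claimed parameters are [7, 5, 2]_5; such a code would be non-MDS.


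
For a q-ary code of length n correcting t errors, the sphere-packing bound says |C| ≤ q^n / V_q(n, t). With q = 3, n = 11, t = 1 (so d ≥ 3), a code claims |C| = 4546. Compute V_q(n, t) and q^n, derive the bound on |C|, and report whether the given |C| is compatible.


V_q(n, t) = 23, q^n = 177147, Hamming bound = 7702, |C| = 4546 ≤ bound (satisfied).

Step 1: Compute V_q(n, t) = Σ_{j=0}^1 C(n, j) (q−1)^j.
  j = 0: C(11,0)·(2)^0 = 1·1 = 1.
  j = 1: C(11,1)·(2)^1 = 11·2 = 22.
  V_q(n, t) = 1 + 22 = 23.
Step 2: q^n = 3^11 = 177147.
Step 3: Hamming bound ⌊q^n / V_q(n,t)⌋ = ⌊177147/23⌋ = 7702.
Step 4: Compare |C| = 4546 to 7702: satisfied.
The claimed |C| lies below the Hamming bound.


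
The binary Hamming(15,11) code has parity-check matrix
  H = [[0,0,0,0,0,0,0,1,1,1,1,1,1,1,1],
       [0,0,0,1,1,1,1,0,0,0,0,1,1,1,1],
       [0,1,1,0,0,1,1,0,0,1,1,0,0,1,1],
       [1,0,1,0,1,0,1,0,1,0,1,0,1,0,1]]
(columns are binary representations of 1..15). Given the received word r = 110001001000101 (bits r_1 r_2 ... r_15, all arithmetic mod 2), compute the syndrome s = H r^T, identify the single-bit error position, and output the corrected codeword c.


s = (1, 1, 1, 0)^T, error position = 14, corrected codeword c = 110001001000111

Compute s = H r^T mod 2 one row at a time:
  s_1 = 0 + 1 + 0 + 0 + 0 + 1 + 0 + 1 = 3 ≡ 1 (mod 2).
  s_2 = 0 + 0 + 1 + 0 + 0 + 1 + 0 + 1 = 3 ≡ 1 (mod 2).
  s_3 = 1 + 0 + 1 + 0 + 0 + 0 + 0 + 1 = 3 ≡ 1 (mod 2).
  s_4 = 1 + 0 + 0 + 0 + 1 + 0 + 1 + 1 = 4 ≡ 0 (mod 2).
s = (1, 1, 1, 0)^T — this equals column 14 of H (binary 1110), so error is at position 14.
Correct: flip bit 14 of r = 110001001000101 to get c = 110001001000111.


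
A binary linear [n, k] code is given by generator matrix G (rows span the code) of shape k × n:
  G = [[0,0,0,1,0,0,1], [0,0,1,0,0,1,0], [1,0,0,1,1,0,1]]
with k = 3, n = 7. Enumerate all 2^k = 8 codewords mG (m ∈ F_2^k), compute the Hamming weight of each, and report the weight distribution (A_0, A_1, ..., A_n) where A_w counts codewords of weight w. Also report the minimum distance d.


Weight distribution: A_0 = 1, A_2 = 3, A_4 = 3, A_6 = 1. Minimum distance d = 2.

Enumerate all 2^3 = 8 messages m ∈ F_2^3.
For each, compute codeword c = mG in F_2^7, then tally its weight.
  m = 000 → c = 0000000, weight = 0.
  m = 100 → c = 0001001, weight = 2.
  m = 010 → c = 0010010, weight = 2.
  m = 110 → c = 0011011, weight = 4.
  m = 001 → c = 1001101, weight = 4.
  m = 101 → c = 1000100, weight = 2.
  m = 011 → c = 1011111, weight = 6.
  m = 111 → c = 1010110, weight = 4.
Tally weights:
  weight 0: 1 codewords.
  weight 2: 3 codewords.
  weight 4: 3 codewords.
  weight 6: 1 codewords.
Minimum distance d = smallest w > 0 with A_w > 0 = 2.
Sanity: Σ A_w = 8 = 2^3 = 8 ✓.


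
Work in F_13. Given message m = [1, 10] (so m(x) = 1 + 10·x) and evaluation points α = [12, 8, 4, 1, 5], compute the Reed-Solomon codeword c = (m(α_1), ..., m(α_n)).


c = [4, 3, 2, 11, 12]

Message polynomial: m(x) = 1 + 10·x (mod 13).
For each evaluation point α_i, compute m(α_i) mod 13:
  α_1 = 12: Horner steps 10 → 4, so m(12) = 4.
  α_2 = 8: Horner steps 10 → 3, so m(8) = 3.
  α_3 = 4: Horner steps 10 → 2, so m(4) = 2.
  α_4 = 1: Horner steps 10 → 11, so m(1) = 11.
  α_5 = 5: Horner steps 10 → 12, so m(5) = 12.
Codeword c = [4, 3, 2, 11, 12] ∈ F_13^5.


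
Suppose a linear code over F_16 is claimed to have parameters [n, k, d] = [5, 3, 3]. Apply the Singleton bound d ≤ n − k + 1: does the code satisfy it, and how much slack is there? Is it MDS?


Singleton RHS = n − k + 1 = 3, slack = 0, bound satisfied, MDS.

Singleton bound: d ≤ n − k + 1.
Here n = 5, k = 3, so n − k + 1 = 3.
Given d = 3, check d ≤ 3: YES.
Slack = (n − k + 1) − d = 0.
The code is MDS (slack = 0).
Description: the claimed parameters are [5, 3, 3]_16; such a code would be MDS (meets Singleton bound).


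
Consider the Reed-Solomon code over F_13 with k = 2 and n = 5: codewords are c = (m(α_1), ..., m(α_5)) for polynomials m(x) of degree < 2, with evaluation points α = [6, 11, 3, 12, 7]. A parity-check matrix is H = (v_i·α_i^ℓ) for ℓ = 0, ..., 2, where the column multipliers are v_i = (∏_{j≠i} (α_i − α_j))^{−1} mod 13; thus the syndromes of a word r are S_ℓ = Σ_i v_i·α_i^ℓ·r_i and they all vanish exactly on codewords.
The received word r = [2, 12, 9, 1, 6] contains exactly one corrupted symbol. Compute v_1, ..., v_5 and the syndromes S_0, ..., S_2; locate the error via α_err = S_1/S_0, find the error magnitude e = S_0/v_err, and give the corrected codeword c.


S = (1, 7, 10), error at position 5, error magnitude e = 2, c = [2, 12, 9, 1, 4].

Step 1: column multipliers v_i = (∏_{j≠i}(α_i − α_j))^{−1} mod 13.
  i = 1 (α = 6): (6−11)(6−3)(6−12)(6−7) = (−5)·3·(−6)·(−1) = −90 ≡ 1, so v_1 = 1^{−1} = 1 (mod 13).
  i = 2 (α = 11): (11−6)(11−3)(11−12)(11−7) = 5·8·(−1)·4 = −160 ≡ 9, so v_2 = 9^{−1} = 3 (mod 13).
  i = 3 (α = 3): (3−6)(3−11)(3−12)(3−7) = (−3)·(−8)·(−9)·(−4) = 864 ≡ 6, so v_3 = 6^{−1} = 11 (mod 13).
  i = 4 (α = 12): (12−6)(12−11)(12−3)(12−7) = 6·1·9·5 = 270 ≡ 10, so v_4 = 10^{−1} = 4 (mod 13).
  i = 5 (α = 7): (7−6)(7−11)(7−3)(7−12) = 1·(−4)·4·(−5) = 80 ≡ 2, so v_5 = 2^{−1} = 7 (mod 13).
  v = [1, 3, 11, 4, 7].
Step 2: syndromes of r = [2, 12, 9, 1, 6] (all sums mod 13).
  S_0 = Σ v_i r_i = 1·2 + 3·12 + 11·9 + 4·1 + 7·6 = 183 ≡ 1.
  S_1 = Σ v_i α_i r_i = 1·6·2 + 3·11·12 + 11·3·9 + 4·12·1 + 7·7·6 = 1047 ≡ 7.
  α_i^2 mod 13 = [10, 4, 9, 1, 10].
  S_2 = Σ v_i α_i^2 r_i = 1·10·2 + 3·4·12 + 11·9·9 + 4·1·1 + 7·10·6 = 1479 ≡ 10.
  S = (1, 7, 10) ≠ 0, so r is not a codeword (an error is present).
Step 3: locate the error. For a single error e at position i, S_ℓ = v_i·e·α_i^ℓ, so α_err = S_1/S_0.
  S_0^{−1} = 1^{−1} = 1 (mod 13), so α_err = 7·1 = 7 ≡ 7 = α_5. Error position i = 5.
  Consistency check: S_2/S_1 = 10·2 = 20 ≡ 7 = α_err ✓ (single-error assumption holds).
Step 4: error magnitude e = S_0/v_5 = S_0·∏_{j≠5}(α_5 − α_j) = 1·2 = 2 ≡ 2 (mod 13).
Step 5: correct position 5: c_5 = r_5 − e = 6 − 2 ≡ 4 (mod 13). Hence c = [2, 12, 9, 1, 4].
  Check: interpolating c through the α_i gives m(x) = 3 + 2·x (degree < 2) with m(α_i) = c_i for every i, so c is indeed a codeword.


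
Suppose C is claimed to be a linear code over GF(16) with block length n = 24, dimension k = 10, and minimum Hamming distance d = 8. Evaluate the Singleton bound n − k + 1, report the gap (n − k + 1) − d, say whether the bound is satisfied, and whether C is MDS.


Singleton RHS = n − k + 1 = 15, slack = 7, bound satisfied, not MDS.

Singleton bound: d ≤ n − k + 1.
Here n = 24, k = 10, so n − k + 1 = 15.
Given d = 8, check d ≤ 15: YES.
Slack = (n − k + 1) − d = 7.
The code is NOT MDS (slack = 7 > 0).
Description: the claimed parameters are [24, 10, 8]_16; such a code would be non-MDS.


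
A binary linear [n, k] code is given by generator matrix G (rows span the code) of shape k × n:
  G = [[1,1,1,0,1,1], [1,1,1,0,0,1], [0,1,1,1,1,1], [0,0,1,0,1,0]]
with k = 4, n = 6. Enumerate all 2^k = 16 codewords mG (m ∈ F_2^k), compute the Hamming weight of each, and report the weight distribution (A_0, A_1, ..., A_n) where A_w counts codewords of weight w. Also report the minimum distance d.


Weight distribution: A_0 = 1, A_1 = 2, A_2 = 2, A_3 = 4, A_4 = 5, A_5 = 2. Minimum distance d = 1.

Enumerate all 2^4 = 16 messages m ∈ F_2^4.
For each, compute codeword c = mG in F_2^6, then tally its weight.
  m = 0000 → c = 000000, weight = 0.
  m = 1000 → c = 111011, weight = 5.
  m = 0100 → c = 111001, weight = 4.
  m = 1100 → c = 000010, weight = 1.
  m = 0010 → c = 011111, weight = 5.
  m = 1010 → c = 100100, weight = 2.
  m = 0110 → c = 100110, weight = 3.
  m = 1110 → c = 011101, weight = 4.
  m = 0001 → c = 001010, weight = 2.
  m = 1001 → c = 110001, weight = 3.
  m = 0101 → c = 110011, weight = 4.
  m = 1101 → c = 001000, weight = 1.
  m = 0011 → c = 010101, weight = 3.
  m = 1011 → c = 101110, weight = 4.
  m = 0111 → c = 101100, weight = 3.
  m = 1111 → c = 010111, weight = 4.
Tally weights:
  weight 0: 1 codewords.
  weight 1: 2 codewords.
  weight 2: 2 codewords.
  weight 3: 4 codewords.
  weight 4: 5 codewords.
  weight 5: 2 codewords.
Minimum distance d = smallest w > 0 with A_w > 0 = 1.
Sanity: Σ A_w = 16 = 2^4 = 16 ✓.


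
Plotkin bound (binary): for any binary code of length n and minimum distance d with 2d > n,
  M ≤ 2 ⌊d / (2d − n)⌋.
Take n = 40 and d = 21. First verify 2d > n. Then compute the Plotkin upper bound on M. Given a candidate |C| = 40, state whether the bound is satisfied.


Plotkin bound M ≤ 20; given |C| = 40 > bound (violated).

Check applicability: 2d = 42, n = 40.
2d − n = 2 > 0, so Plotkin applies.
Compute d/(2d−n) = 21/2 ≈ 10.5000.
⌊d/(2d−n)⌋ = 10.
Plotkin bound: M ≤ 2·10 = 20.
Given |C| = 40, check: VIOLATED.
This |C| is above the Plotkin bound, so no binary code with n = 40, d = 21 and 40 codewords exists.


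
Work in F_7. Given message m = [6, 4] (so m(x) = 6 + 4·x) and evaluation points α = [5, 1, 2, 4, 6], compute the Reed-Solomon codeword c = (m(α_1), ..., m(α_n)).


c = [5, 3, 0, 1, 2]

Message polynomial: m(x) = 6 + 4·x (mod 7).
For each evaluation point α_i, compute m(α_i) mod 7:
  α_1 = 5: Horner steps 4 → 5, so m(5) = 5.
  α_2 = 1: Horner steps 4 → 3, so m(1) = 3.
  α_3 = 2: Horner steps 4 → 0, so m(2) = 0.
  α_4 = 4: Horner steps 4 → 1, so m(4) = 1.
  α_5 = 6: Horner steps 4 → 2, so m(6) = 2.
Codeword c = [5, 3, 0, 1, 2] ∈ F_7^5.


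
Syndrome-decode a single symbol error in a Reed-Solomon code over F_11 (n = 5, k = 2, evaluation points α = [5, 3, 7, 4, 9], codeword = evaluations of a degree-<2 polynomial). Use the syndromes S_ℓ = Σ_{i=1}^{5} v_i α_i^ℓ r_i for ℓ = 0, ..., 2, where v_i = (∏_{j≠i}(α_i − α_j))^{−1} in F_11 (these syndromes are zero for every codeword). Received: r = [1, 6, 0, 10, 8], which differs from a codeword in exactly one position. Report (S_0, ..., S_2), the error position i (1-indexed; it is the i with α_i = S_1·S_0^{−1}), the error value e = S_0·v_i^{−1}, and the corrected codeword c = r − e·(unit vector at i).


S = (4, 9, 1), error at position 1, error magnitude e = 9, c = [3, 6, 0, 10, 8].

Step 1: column multipliers v_i = (∏_{j≠i}(α_i − α_j))^{−1} mod 11.
  i = 1 (α = 5): (5−3)(5−7)(5−4)(5−9) = 2·(−2)·1·(−4) = 16 ≡ 5, so v_1 = 5^{−1} = 9 (mod 11).
  i = 2 (α = 3): (3−5)(3−7)(3−4)(3−9) = (−2)·(−4)·(−1)·(−6) = 48 ≡ 4, so v_2 = 4^{−1} = 3 (mod 11).
  i = 3 (α = 7): (7−5)(7−3)(7−4)(7−9) = 2·4·3·(−2) = −48 ≡ 7, so v_3 = 7^{−1} = 8 (mod 11).
  i = 4 (α = 4): (4−5)(4−3)(4−7)(4−9) = (−1)·1·(−3)·(−5) = −15 ≡ 7, so v_4 = 7^{−1} = 8 (mod 11).
  i = 5 (α = 9): (9−5)(9−3)(9−7)(9−4) = 4·6·2·5 = 240 ≡ 9, so v_5 = 9^{−1} = 5 (mod 11).
  v = [9, 3, 8, 8, 5].
Step 2: syndromes of r = [1, 6, 0, 10, 8] (all sums mod 11).
  S_0 = Σ v_i r_i = 9·1 + 3·6 + 8·0 + 8·10 + 5·8 = 147 ≡ 4.
  S_1 = Σ v_i α_i r_i = 9·5·1 + 3·3·6 + 8·7·0 + 8·4·10 + 5·9·8 = 779 ≡ 9.
  α_i^2 mod 11 = [3, 9, 5, 5, 4].
  S_2 = Σ v_i α_i^2 r_i = 9·3·1 + 3·9·6 + 8·5·0 + 8·5·10 + 5·4·8 = 749 ≡ 1.
  S = (4, 9, 1) ≠ 0, so r is not a codeword (an error is present).
Step 3: locate the error. For a single error e at position i, S_ℓ = v_i·e·α_i^ℓ, so α_err = S_1/S_0.
  S_0^{−1} = 4^{−1} = 3 (mod 11), so α_err = 9·3 = 27 ≡ 5 = α_1. Error position i = 1.
  Consistency check: S_2/S_1 = 1·5 = 5 ≡ 5 = α_err ✓ (single-error assumption holds).
Step 4: error magnitude e = S_0/v_1 = S_0·∏_{j≠1}(α_1 − α_j) = 4·5 = 20 ≡ 9 (mod 11).
Step 5: correct position 1: c_1 = r_1 − e = 1 − 9 ≡ 3 (mod 11). Hence c = [3, 6, 0, 10, 8].
  Check: interpolating c through the α_i gives m(x) = 5 + 4·x (degree < 2) with m(α_i) = c_i for every i, so c is indeed a codeword.


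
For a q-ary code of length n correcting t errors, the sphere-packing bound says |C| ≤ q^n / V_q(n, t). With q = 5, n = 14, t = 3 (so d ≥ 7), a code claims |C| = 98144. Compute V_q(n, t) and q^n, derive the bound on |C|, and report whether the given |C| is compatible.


V_q(n, t) = 24809, q^n = 6103515625, Hamming bound = 246020, |C| = 98144 ≤ bound (satisfied).

Step 1: Compute V_q(n, t) = Σ_{j=0}^3 C(n, j) (q−1)^j.
  j = 0: C(14,0)·(4)^0 = 1·1 = 1.
  j = 1: C(14,1)·(4)^1 = 14·4 = 56.
  j = 2: C(14,2)·(4)^2 = 91·16 = 1456.
  j = 3: C(14,3)·(4)^3 = 364·64 = 23296.
  V_q(n, t) = 1 + 56 + 1456 + 23296 = 24809.
Step 2: q^n = 5^14 = 6103515625.
Step 3: Hamming bound ⌊q^n / V_q(n,t)⌋ = ⌊6103515625/24809⌋ = 246020.
Step 4: Compare |C| = 98144 to 246020: satisfied.
The claimed |C| lies below the Hamming bound.


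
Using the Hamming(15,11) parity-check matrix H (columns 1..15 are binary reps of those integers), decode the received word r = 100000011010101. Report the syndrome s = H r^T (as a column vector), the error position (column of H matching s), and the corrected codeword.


s = (1, 0, 0, 1)^T, error position = 9, corrected codeword c = 100000010010101

Compute s = H r^T mod 2 one row at a time:
  s_1 = 1 + 1 + 0 + 1 + 0 + 1 + 0 + 1 = 5 ≡ 1 (mod 2).
  s_2 = 0 + 0 + 0 + 0 + 0 + 1 + 0 + 1 = 2 ≡ 0 (mod 2).
  s_3 = 0 + 0 + 0 + 0 + 0 + 1 + 0 + 1 = 2 ≡ 0 (mod 2).
  s_4 = 1 + 0 + 0 + 0 + 1 + 1 + 1 + 1 = 5 ≡ 1 (mod 2).
s = (1, 0, 0, 1)^T — this equals column 9 of H (binary 1001), so error is at position 9.
Correct: flip bit 9 of r = 100000011010101 to get c = 100000010010101.


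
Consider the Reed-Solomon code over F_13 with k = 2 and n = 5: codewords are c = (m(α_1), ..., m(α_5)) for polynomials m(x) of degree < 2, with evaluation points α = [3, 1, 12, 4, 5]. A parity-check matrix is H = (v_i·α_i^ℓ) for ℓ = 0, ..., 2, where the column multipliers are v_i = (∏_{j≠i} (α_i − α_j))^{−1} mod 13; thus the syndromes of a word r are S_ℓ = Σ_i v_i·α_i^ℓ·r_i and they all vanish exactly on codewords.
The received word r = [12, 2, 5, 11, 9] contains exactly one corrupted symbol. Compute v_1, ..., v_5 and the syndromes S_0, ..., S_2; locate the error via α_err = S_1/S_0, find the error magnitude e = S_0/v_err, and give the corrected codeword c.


S = (3, 12, 9), error at position 4, error magnitude e = 7, c = [12, 2, 5, 4, 9].

Step 1: column multipliers v_i = (∏_{j≠i}(α_i − α_j))^{−1} mod 13.
  i = 1 (α = 3): (3−1)(3−12)(3−4)(3−5) = 2·(−9)·(−1)·(−2) = −36 ≡ 3, so v_1 = 3^{−1} = 9 (mod 13).
  i = 2 (α = 1): (1−3)(1−12)(1−4)(1−5) = (−2)·(−11)·(−3)·(−4) = 264 ≡ 4, so v_2 = 4^{−1} = 10 (mod 13).
  i = 3 (α = 12): (12−3)(12−1)(12−4)(12−5) = 9·11·8·7 = 5544 ≡ 6, so v_3 = 6^{−1} = 11 (mod 13).
  i = 4 (α = 4): (4−3)(4−1)(4−12)(4−5) = 1·3·(−8)·(−1) = 24 ≡ 11, so v_4 = 11^{−1} = 6 (mod 13).
  i = 5 (α = 5): (5−3)(5−1)(5−12)(5−4) = 2·4·(−7)·1 = −56 ≡ 9, so v_5 = 9^{−1} = 3 (mod 13).
  v = [9, 10, 11, 6, 3].
Step 2: syndromes of r = [12, 2, 5, 11, 9] (all sums mod 13).
  S_0 = Σ v_i r_i = 9·12 + 10·2 + 11·5 + 6·11 + 3·9 = 276 ≡ 3.
  S_1 = Σ v_i α_i r_i = 9·3·12 + 10·1·2 + 11·12·5 + 6·4·11 + 3·5·9 = 1403 ≡ 12.
  α_i^2 mod 13 = [9, 1, 1, 3, 12].
  S_2 = Σ v_i α_i^2 r_i = 9·9·12 + 10·1·2 + 11·1·5 + 6·3·11 + 3·12·9 = 1569 ≡ 9.
  S = (3, 12, 9) ≠ 0, so r is not a codeword (an error is present).
Step 3: locate the error. For a single error e at position i, S_ℓ = v_i·e·α_i^ℓ, so α_err = S_1/S_0.
  S_0^{−1} = 3^{−1} = 9 (mod 13), so α_err = 12·9 = 108 ≡ 4 = α_4. Error position i = 4.
  Consistency check: S_2/S_1 = 9·12 = 108 ≡ 4 = α_err ✓ (single-error assumption holds).
Step 4: error magnitude e = S_0/v_4 = S_0·∏_{j≠4}(α_4 − α_j) = 3·11 = 33 ≡ 7 (mod 13).
Step 5: correct position 4: c_4 = r_4 − e = 11 − 7 ≡ 4 (mod 13). Hence c = [12, 2, 5, 4, 9].
  Check: interpolating c through the α_i gives m(x) = 10 + 5·x (degree < 2) with m(α_i) = c_i for every i, so c is indeed a codeword.


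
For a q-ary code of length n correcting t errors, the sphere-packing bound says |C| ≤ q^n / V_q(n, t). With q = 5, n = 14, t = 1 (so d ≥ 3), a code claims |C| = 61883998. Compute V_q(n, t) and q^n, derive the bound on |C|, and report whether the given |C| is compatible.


V_q(n, t) = 57, q^n = 6103515625, Hamming bound = 107079221, |C| = 61883998 ≤ bound (satisfied).

Step 1: Compute V_q(n, t) = Σ_{j=0}^1 C(n, j) (q−1)^j.
  j = 0: C(14,0)·(4)^0 = 1·1 = 1.
  j = 1: C(14,1)·(4)^1 = 14·4 = 56.
  V_q(n, t) = 1 + 56 = 57.
Step 2: q^n = 5^14 = 6103515625.
Step 3: Hamming bound ⌊q^n / V_q(n,t)⌋ = ⌊6103515625/57⌋ = 107079221.
Step 4: Compare |C| = 61883998 to 107079221: satisfied.
The claimed |C| lies below the Hamming bound.


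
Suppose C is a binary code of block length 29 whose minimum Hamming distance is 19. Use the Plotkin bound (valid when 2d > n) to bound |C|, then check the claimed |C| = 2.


Plotkin bound M ≤ 4; given |C| = 2 ≤ bound (satisfied).

Check applicability: 2d = 38, n = 29.
2d − n = 9 > 0, so Plotkin applies.
Compute d/(2d−n) = 19/9 ≈ 2.1111.
⌊d/(2d−n)⌋ = 2.
Plotkin bound: M ≤ 2·2 = 4.
Given |C| = 2, check: satisfied.
This |C| is below the Plotkin bound.


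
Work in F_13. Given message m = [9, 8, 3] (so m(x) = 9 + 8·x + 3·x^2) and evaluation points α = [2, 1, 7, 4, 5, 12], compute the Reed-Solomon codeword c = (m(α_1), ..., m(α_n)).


c = [11, 7, 4, 11, 7, 4]

Message polynomial: m(x) = 9 + 8·x + 3·x^2 (mod 13).
For each evaluation point α_i, compute m(α_i) mod 13:
  α_1 = 2: Horner steps 3 → 1 → 11, so m(2) = 11.
  α_2 = 1: Horner steps 3 → 11 → 7, so m(1) = 7.
  α_3 = 7: Horner steps 3 → 3 → 4, so m(7) = 4.
  α_4 = 4: Horner steps 3 → 7 → 11, so m(4) = 11.
  α_5 = 5: Horner steps 3 → 10 → 7, so m(5) = 7.
  α_6 = 12: Horner steps 3 → 5 → 4, so m(12) = 4.
Codeword c = [11, 7, 4, 11, 7, 4] ∈ F_13^6.


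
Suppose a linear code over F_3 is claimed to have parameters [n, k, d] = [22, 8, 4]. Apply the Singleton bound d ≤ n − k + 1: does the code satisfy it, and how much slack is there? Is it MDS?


Singleton RHS = n − k + 1 = 15, slack = 11, bound satisfied, not MDS.

Singleton bound: d ≤ n − k + 1.
Here n = 22, k = 8, so n − k + 1 = 15.
Given d = 4, check d ≤ 15: YES.
Slack = (n − k + 1) − d = 11.
The code is NOT MDS (slack = 11 > 0).
Description: the claimed parameters are [22, 8, 4]_3; such a code would be non-MDS.


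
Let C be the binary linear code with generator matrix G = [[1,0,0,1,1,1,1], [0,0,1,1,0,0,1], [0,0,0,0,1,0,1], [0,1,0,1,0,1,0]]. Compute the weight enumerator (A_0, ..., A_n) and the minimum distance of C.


Weight distribution: A_0 = 1, A_2 = 2, A_3 = 4, A_4 = 5, A_5 = 4. Minimum distance d = 2.

Enumerate all 2^4 = 16 messages m ∈ F_2^4.
For each, compute codeword c = mG in F_2^7, then tally its weight.
  m = 0000 → c = 0000000, weight = 0.
  m = 1000 → c = 1001111, weight = 5.
  m = 0100 → c = 0011001, weight = 3.
  m = 1100 → c = 1010110, weight = 4.
  m = 0010 → c = 0000101, weight = 2.
  m = 1010 → c = 1001010, weight = 3.
  m = 0110 → c = 0011100, weight = 3.
  m = 1110 → c = 1010011, weight = 4.
  m = 0001 → c = 0101010, weight = 3.
  m = 1001 → c = 1100101, weight = 4.
  m = 0101 → c = 0110011, weight = 4.
  m = 1101 → c = 1111100, weight = 5.
  m = 0011 → c = 0101111, weight = 5.
  m = 1011 → c = 1100000, weight = 2.
  m = 0111 → c = 0110110, weight = 4.
  m = 1111 → c = 1111001, weight = 5.
Tally weights:
  weight 0: 1 codewords.
  weight 2: 2 codewords.
  weight 3: 4 codewords.
  weight 4: 5 codewords.
  weight 5: 4 codewords.
Minimum distance d = smallest w > 0 with A_w > 0 = 2.
Sanity: Σ A_w = 16 = 2^4 = 16 ✓.


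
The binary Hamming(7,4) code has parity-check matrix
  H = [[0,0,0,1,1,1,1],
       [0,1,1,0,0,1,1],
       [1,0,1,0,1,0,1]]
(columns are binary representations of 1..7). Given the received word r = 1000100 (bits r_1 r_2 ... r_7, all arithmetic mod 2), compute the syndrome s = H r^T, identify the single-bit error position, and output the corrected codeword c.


s = (1, 0, 0)^T, error position = 4, corrected codeword c = 1001100

Compute s = H r^T mod 2 one row at a time:
  s_1 = 0 + 1 + 0 + 0 = 1 ≡ 1 (mod 2).
  s_2 = 0 + 0 + 0 + 0 = 0 ≡ 0 (mod 2).
  s_3 = 1 + 0 + 1 + 0 = 2 ≡ 0 (mod 2).
s = (1, 0, 0)^T — this equals column 4 of H (binary 100), so error is at position 4.
Correct: flip bit 4 of r = 1000100 to get c = 1001100.


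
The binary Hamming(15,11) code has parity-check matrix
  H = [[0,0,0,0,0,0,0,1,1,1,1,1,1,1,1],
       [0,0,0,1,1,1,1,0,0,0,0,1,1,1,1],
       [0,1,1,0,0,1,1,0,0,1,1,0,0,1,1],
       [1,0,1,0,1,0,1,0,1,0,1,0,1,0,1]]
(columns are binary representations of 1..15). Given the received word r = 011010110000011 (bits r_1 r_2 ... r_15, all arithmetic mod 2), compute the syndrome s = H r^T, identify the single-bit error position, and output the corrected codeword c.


s = (1, 0, 1, 0)^T, error position = 10, corrected codeword c = 011010110100011

Compute s = H r^T mod 2 one row at a time:
  s_1 = 1 + 0 + 0 + 0 + 0 + 0 + 1 + 1 = 3 ≡ 1 (mod 2).
  s_2 = 0 + 1 + 0 + 1 + 0 + 0 + 1 + 1 = 4 ≡ 0 (mod 2).
  s_3 = 1 + 1 + 0 + 1 + 0 + 0 + 1 + 1 = 5 ≡ 1 (mod 2).
  s_4 = 0 + 1 + 1 + 1 + 0 + 0 + 0 + 1 = 4 ≡ 0 (mod 2).
s = (1, 0, 1, 0)^T — this equals column 10 of H (binary 1010), so error is at position 10.
Correct: flip bit 10 of r = 011010110000011 to get c = 011010110100011.


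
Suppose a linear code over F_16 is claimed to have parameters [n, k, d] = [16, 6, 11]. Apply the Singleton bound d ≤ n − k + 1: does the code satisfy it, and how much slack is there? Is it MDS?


Singleton RHS = n − k + 1 = 11, slack = 0, bound satisfied, MDS.

Singleton bound: d ≤ n − k + 1.
Here n = 16, k = 6, so n − k + 1 = 11.
Given d = 11, check d ≤ 11: YES.
Slack = (n − k + 1) − d = 0.
The code is MDS (slack = 0).
Description: the claimed parameters are [16, 6, 11]_16; such a code would be MDS (meets Singleton bound).


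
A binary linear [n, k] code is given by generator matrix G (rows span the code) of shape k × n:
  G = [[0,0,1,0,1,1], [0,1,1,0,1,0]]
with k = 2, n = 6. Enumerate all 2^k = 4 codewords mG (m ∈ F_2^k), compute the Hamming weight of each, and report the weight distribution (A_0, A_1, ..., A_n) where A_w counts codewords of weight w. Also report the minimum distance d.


Weight distribution: A_0 = 1, A_2 = 1, A_3 = 2. Minimum distance d = 2.

Enumerate all 2^2 = 4 messages m ∈ F_2^2.
For each, compute codeword c = mG in F_2^6, then tally its weight.
  m = 00 → c = 000000, weight = 0.
  m = 10 → c = 001011, weight = 3.
  m = 01 → c = 011010, weight = 3.
  m = 11 → c = 010001, weight = 2.
Tally weights:
  weight 0: 1 codewords.
  weight 2: 1 codewords.
  weight 3: 2 codewords.
Minimum distance d = smallest w > 0 with A_w > 0 = 2.
Sanity: Σ A_w = 4 = 2^2 = 4 ✓.


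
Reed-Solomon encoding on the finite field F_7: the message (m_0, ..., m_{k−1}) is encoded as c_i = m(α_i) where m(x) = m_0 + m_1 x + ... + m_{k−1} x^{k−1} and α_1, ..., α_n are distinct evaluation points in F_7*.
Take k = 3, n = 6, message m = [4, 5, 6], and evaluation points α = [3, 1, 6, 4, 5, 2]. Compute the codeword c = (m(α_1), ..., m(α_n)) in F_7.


c = [3, 1, 5, 1, 4, 3]

Message polynomial: m(x) = 4 + 5·x + 6·x^2 (mod 7).
For each evaluation point α_i, compute m(α_i) mod 7:
  α_1 = 3: Horner steps 6 → 2 → 3, so m(3) = 3.
  α_2 = 1: Horner steps 6 → 4 → 1, so m(1) = 1.
  α_3 = 6: Horner steps 6 → 6 → 5, so m(6) = 5.
  α_4 = 4: Horner steps 6 → 1 → 1, so m(4) = 1.
  α_5 = 5: Horner steps 6 → 0 → 4, so m(5) = 4.
  α_6 = 2: Horner steps 6 → 3 → 3, so m(2) = 3.
Codeword c = [3, 1, 5, 1, 4, 3] ∈ F_7^6.


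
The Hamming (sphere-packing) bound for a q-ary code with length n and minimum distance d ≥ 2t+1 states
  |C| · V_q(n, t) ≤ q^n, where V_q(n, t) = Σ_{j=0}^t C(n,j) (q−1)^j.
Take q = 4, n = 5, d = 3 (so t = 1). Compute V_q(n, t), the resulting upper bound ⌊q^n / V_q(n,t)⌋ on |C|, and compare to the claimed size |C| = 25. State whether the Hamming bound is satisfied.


V_q(n, t) = 16, q^n = 1024, Hamming bound = 64, |C| = 25 ≤ bound (satisfied).

Step 1: Compute V_q(n, t) = Σ_{j=0}^1 C(n, j) (q−1)^j.
  j = 0: C(5,0)·(3)^0 = 1·1 = 1.
  j = 1: C(5,1)·(3)^1 = 5·3 = 15.
  V_q(n, t) = 1 + 15 = 16.
Step 2: q^n = 4^5 = 1024.
Step 3: Hamming bound ⌊q^n / V_q(n,t)⌋ = ⌊1024/16⌋ = 64.
Step 4: Compare |C| = 25 to 64: satisfied.
The claimed |C| lies below the Hamming bound.


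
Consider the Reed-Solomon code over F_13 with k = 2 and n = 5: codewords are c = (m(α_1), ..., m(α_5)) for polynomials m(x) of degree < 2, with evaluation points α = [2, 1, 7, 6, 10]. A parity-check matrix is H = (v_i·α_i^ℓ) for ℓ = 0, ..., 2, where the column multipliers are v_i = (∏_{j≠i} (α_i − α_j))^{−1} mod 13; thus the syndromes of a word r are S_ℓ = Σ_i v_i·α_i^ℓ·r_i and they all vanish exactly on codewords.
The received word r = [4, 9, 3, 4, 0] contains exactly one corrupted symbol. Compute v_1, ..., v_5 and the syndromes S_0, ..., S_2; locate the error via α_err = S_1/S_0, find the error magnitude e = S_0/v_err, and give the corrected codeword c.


S = (1, 2, 4), error at position 1, error magnitude e = 9, c = [8, 9, 3, 4, 0].

Step 1: column multipliers v_i = (∏_{j≠i}(α_i − α_j))^{−1} mod 13.
  i = 1 (α = 2): (2−1)(2−7)(2−6)(2−10) = 1·(−5)·(−4)·(−8) = −160 ≡ 9, so v_1 = 9^{−1} = 3 (mod 13).
  i = 2 (α = 1): (1−2)(1−7)(1−6)(1−10) = (−1)·(−6)·(−5)·(−9) = 270 ≡ 10, so v_2 = 10^{−1} = 4 (mod 13).
  i = 3 (α = 7): (7−2)(7−1)(7−6)(7−10) = 5·6·1·(−3) = −90 ≡ 1, so v_3 = 1^{−1} = 1 (mod 13).
  i = 4 (α = 6): (6−2)(6−1)(6−7)(6−10) = 4·5·(−1)·(−4) = 80 ≡ 2, so v_4 = 2^{−1} = 7 (mod 13).
  i = 5 (α = 10): (10−2)(10−1)(10−7)(10−6) = 8·9·3·4 = 864 ≡ 6, so v_5 = 6^{−1} = 11 (mod 13).
  v = [3, 4, 1, 7, 11].
Step 2: syndromes of r = [4, 9, 3, 4, 0] (all sums mod 13).
  S_0 = Σ v_i r_i = 3·4 + 4·9 + 1·3 + 7·4 + 11·0 = 79 ≡ 1.
  S_1 = Σ v_i α_i r_i = 3·2·4 + 4·1·9 + 1·7·3 + 7·6·4 + 11·10·0 = 249 ≡ 2.
  α_i^2 mod 13 = [4, 1, 10, 10, 9].
  S_2 = Σ v_i α_i^2 r_i = 3·4·4 + 4·1·9 + 1·10·3 + 7·10·4 + 11·9·0 = 394 ≡ 4.
  S = (1, 2, 4) ≠ 0, so r is not a codeword (an error is present).
Step 3: locate the error. For a single error e at position i, S_ℓ = v_i·e·α_i^ℓ, so α_err = S_1/S_0.
  S_0^{−1} = 1^{−1} = 1 (mod 13), so α_err = 2·1 = 2 ≡ 2 = α_1. Error position i = 1.
  Consistency check: S_2/S_1 = 4·7 = 28 ≡ 2 = α_err ✓ (single-error assumption holds).
Step 4: error magnitude e = S_0/v_1 = S_0·∏_{j≠1}(α_1 − α_j) = 1·9 = 9 ≡ 9 (mod 13).
Step 5: correct position 1: c_1 = r_1 − e = 4 − 9 ≡ 8 (mod 13). Hence c = [8, 9, 3, 4, 0].
  Check: interpolating c through the α_i gives m(x) = 10 + 12·x (degree < 2) with m(α_i) = c_i for every i, so c is indeed a codeword.


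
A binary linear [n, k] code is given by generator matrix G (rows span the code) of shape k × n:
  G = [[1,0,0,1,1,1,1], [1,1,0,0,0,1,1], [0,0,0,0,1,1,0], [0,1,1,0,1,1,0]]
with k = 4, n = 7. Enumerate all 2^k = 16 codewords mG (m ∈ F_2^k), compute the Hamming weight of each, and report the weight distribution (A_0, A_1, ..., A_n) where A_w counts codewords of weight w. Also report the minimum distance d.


Weight distribution: A_0 = 1, A_2 = 2, A_3 = 5, A_4 = 5, A_5 = 2, A_7 = 1. Minimum distance d = 2.

Enumerate all 2^4 = 16 messages m ∈ F_2^4.
For each, compute codeword c = mG in F_2^7, then tally its weight.
  m = 0000 → c = 0000000, weight = 0.
  m = 1000 → c = 1001111, weight = 5.
  m = 0100 → c = 1100011, weight = 4.
  m = 1100 → c = 0101100, weight = 3.
  m = 0010 → c = 0000110, weight = 2.
  m = 1010 → c = 1001001, weight = 3.
  m = 0110 → c = 1100101, weight = 4.
  m = 1110 → c = 0101010, weight = 3.
  m = 0001 → c = 0110110, weight = 4.
  m = 1001 → c = 1111001, weight = 5.
  m = 0101 → c = 1010101, weight = 4.
  m = 1101 → c = 0011010, weight = 3.
  m = 0011 → c = 0110000, weight = 2.
  m = 1011 → c = 1111111, weight = 7.
  m = 0111 → c = 1010011, weight = 4.
  m = 1111 → c = 0011100, weight = 3.
Tally weights:
  weight 0: 1 codewords.
  weight 2: 2 codewords.
  weight 3: 5 codewords.
  weight 4: 5 codewords.
  weight 5: 2 codewords.
  weight 7: 1 codewords.
Minimum distance d = smallest w > 0 with A_w > 0 = 2.
Sanity: Σ A_w = 16 = 2^4 = 16 ✓.


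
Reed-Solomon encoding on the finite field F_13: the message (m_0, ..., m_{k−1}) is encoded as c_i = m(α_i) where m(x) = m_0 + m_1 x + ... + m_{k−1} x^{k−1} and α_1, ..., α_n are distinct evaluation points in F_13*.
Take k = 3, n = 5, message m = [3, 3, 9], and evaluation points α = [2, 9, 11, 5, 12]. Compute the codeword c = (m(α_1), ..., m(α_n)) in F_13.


c = [6, 5, 7, 9, 9]

Message polynomial: m(x) = 3 + 3·x + 9·x^2 (mod 13).
For each evaluation point α_i, compute m(α_i) mod 13:
  α_1 = 2: Horner steps 9 → 8 → 6, so m(2) = 6.
  α_2 = 9: Horner steps 9 → 6 → 5, so m(9) = 5.
  α_3 = 11: Horner steps 9 → 11 → 7, so m(11) = 7.
  α_4 = 5: Horner steps 9 → 9 → 9, so m(5) = 9.
  α_5 = 12: Horner steps 9 → 7 → 9, so m(12) = 9.
Codeword c = [6, 5, 7, 9, 9] ∈ F_13^5.


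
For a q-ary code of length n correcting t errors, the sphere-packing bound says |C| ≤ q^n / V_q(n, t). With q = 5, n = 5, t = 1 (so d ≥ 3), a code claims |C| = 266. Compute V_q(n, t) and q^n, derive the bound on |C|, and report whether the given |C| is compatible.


V_q(n, t) = 21, q^n = 3125, Hamming bound = 148, |C| = 266 > bound (violated).

Step 1: Compute V_q(n, t) = Σ_{j=0}^1 C(n, j) (q−1)^j.
  j = 0: C(5,0)·(4)^0 = 1·1 = 1.
  j = 1: C(5,1)·(4)^1 = 5·4 = 20.
  V_q(n, t) = 1 + 20 = 21.
Step 2: q^n = 5^5 = 3125.
Step 3: Hamming bound ⌊q^n / V_q(n,t)⌋ = ⌊3125/21⌋ = 148.
Step 4: Compare |C| = 266 to 148: violated.
The claimed |C| lies above the Hamming bound, so no 5-ary code of length 5 with d ≥ 3 can have 266 codewords.


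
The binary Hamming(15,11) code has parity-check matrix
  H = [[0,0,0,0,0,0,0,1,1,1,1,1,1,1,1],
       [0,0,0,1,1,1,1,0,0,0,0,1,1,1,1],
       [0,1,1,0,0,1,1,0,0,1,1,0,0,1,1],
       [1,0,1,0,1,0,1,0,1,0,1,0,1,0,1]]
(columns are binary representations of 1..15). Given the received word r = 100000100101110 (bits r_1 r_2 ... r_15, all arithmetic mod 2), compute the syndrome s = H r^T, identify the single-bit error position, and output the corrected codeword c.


s = (0, 0, 1, 1)^T, error position = 3, corrected codeword c = 101000100101110

Compute s = H r^T mod 2 one row at a time:
  s_1 = 0 + 0 + 1 + 0 + 1 + 1 + 1 + 0 = 4 ≡ 0 (mod 2).
  s_2 = 0 + 0 + 0 + 1 + 1 + 1 + 1 + 0 = 4 ≡ 0 (mod 2).
  s_3 = 0 + 0 + 0 + 1 + 1 + 0 + 1 + 0 = 3 ≡ 1 (mod 2).
  s_4 = 1 + 0 + 0 + 1 + 0 + 0 + 1 + 0 = 3 ≡ 1 (mod 2).
s = (0, 0, 1, 1)^T — this equals column 3 of H (binary 0011), so error is at position 3.
Correct: flip bit 3 of r = 100000100101110 to get c = 101000100101110.


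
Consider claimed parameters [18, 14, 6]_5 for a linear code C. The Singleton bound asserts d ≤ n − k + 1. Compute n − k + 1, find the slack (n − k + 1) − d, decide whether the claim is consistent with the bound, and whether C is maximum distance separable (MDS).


Singleton RHS = n − k + 1 = 5, slack = -1, bound violated (no such code; not MDS).

Singleton bound: d ≤ n − k + 1.
Here n = 18, k = 14, so n − k + 1 = 5.
Given d = 6, check d ≤ 5: NO.
Slack = (n − k + 1) − d = -1.
The slack is negative: d = 6 exceeds n − k + 1 = 5 by 1, so the Singleton bound is violated and no linear [18, 14, 6]_5 code can exist. In particular it is not MDS (MDS requires d = n − k + 1 exactly).
Description: the claimed parameters are [18, 14, 6]_5; such a code would be impossible (violates the Singleton bound).


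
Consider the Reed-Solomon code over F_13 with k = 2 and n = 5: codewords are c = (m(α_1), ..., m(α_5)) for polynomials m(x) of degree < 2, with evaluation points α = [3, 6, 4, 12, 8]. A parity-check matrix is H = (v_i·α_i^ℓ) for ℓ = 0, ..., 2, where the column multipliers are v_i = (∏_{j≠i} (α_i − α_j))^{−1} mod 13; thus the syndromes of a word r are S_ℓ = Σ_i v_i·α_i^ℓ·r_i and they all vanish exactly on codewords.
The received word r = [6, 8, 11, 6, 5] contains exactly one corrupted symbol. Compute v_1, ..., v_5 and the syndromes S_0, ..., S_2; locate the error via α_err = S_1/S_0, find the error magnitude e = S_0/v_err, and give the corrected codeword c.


S = (6, 7, 6), error at position 4, error magnitude e = 7, c = [6, 8, 11, 12, 5].

Step 1: column multipliers v_i = (∏_{j≠i}(α_i − α_j))^{−1} mod 13.
  i = 1 (α = 3): (3−6)(3−4)(3−12)(3−8) = (−3)·(−1)·(−9)·(−5) = 135 ≡ 5, so v_1 = 5^{−1} = 8 (mod 13).
  i = 2 (α = 6): (6−3)(6−4)(6−12)(6−8) = 3·2·(−6)·(−2) = 72 ≡ 7, so v_2 = 7^{−1} = 2 (mod 13).
  i = 3 (α = 4): (4−3)(4−6)(4−12)(4−8) = 1·(−2)·(−8)·(−4) = −64 ≡ 1, so v_3 = 1^{−1} = 1 (mod 13).
  i = 4 (α = 12): (12−3)(12−6)(12−4)(12−8) = 9·6·8·4 = 1728 ≡ 12, so v_4 = 12^{−1} = 12 (mod 13).
  i = 5 (α = 8): (8−3)(8−6)(8−4)(8−12) = 5·2·4·(−4) = −160 ≡ 9, so v_5 = 9^{−1} = 3 (mod 13).
  v = [8, 2, 1, 12, 3].
Step 2: syndromes of r = [6, 8, 11, 6, 5] (all sums mod 13).
  S_0 = Σ v_i r_i = 8·6 + 2·8 + 1·11 + 12·6 + 3·5 = 162 ≡ 6.
  S_1 = Σ v_i α_i r_i = 8·3·6 + 2·6·8 + 1·4·11 + 12·12·6 + 3·8·5 = 1268 ≡ 7.
  α_i^2 mod 13 = [9, 10, 3, 1, 12].
  S_2 = Σ v_i α_i^2 r_i = 8·9·6 + 2·10·8 + 1·3·11 + 12·1·6 + 3·12·5 = 877 ≡ 6.
  S = (6, 7, 6) ≠ 0, so r is not a codeword (an error is present).
Step 3: locate the error. For a single error e at position i, S_ℓ = v_i·e·α_i^ℓ, so α_err = S_1/S_0.
  S_0^{−1} = 6^{−1} = 11 (mod 13), so α_err = 7·11 = 77 ≡ 12 = α_4. Error position i = 4.
  Consistency check: S_2/S_1 = 6·2 = 12 ≡ 12 = α_err ✓ (single-error assumption holds).
Step 4: error magnitude e = S_0/v_4 = S_0·∏_{j≠4}(α_4 − α_j) = 6·12 = 72 ≡ 7 (mod 13).
Step 5: correct position 4: c_4 = r_4 − e = 6 − 7 ≡ 12 (mod 13). Hence c = [6, 8, 11, 12, 5].
  Check: interpolating c through the α_i gives m(x) = 4 + 5·x (degree < 2) with m(α_i) = c_i for every i, so c is indeed a codeword.


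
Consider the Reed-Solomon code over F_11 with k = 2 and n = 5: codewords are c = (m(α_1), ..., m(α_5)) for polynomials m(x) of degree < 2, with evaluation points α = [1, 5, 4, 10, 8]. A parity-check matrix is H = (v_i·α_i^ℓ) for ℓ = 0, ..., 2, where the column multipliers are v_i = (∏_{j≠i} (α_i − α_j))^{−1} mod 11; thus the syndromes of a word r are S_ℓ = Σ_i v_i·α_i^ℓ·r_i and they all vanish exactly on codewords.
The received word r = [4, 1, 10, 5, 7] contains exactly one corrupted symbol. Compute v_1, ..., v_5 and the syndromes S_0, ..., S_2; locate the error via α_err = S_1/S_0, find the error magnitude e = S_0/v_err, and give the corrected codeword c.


S = (5, 6, 5), error at position 4, error magnitude e = 5, c = [4, 1, 10, 0, 7].

Step 1: column multipliers v_i = (∏_{j≠i}(α_i − α_j))^{−1} mod 11.
  i = 1 (α = 1): (1−5)(1−4)(1−10)(1−8) = (−4)·(−3)·(−9)·(−7) = 756 ≡ 8, so v_1 = 8^{−1} = 7 (mod 11).
  i = 2 (α = 5): (5−1)(5−4)(5−10)(5−8) = 4·1·(−5)·(−3) = 60 ≡ 5, so v_2 = 5^{−1} = 9 (mod 11).
  i = 3 (α = 4): (4−1)(4−5)(4−10)(4−8) = 3·(−1)·(−6)·(−4) = −72 ≡ 5, so v_3 = 5^{−1} = 9 (mod 11).
  i = 4 (α = 10): (10−1)(10−5)(10−4)(10−8) = 9·5·6·2 = 540 ≡ 1, so v_4 = 1^{−1} = 1 (mod 11).
  i = 5 (α = 8): (8−1)(8−5)(8−4)(8−10) = 7·3·4·(−2) = −168 ≡ 8, so v_5 = 8^{−1} = 7 (mod 11).
  v = [7, 9, 9, 1, 7].
Step 2: syndromes of r = [4, 1, 10, 5, 7] (all sums mod 11).
  S_0 = Σ v_i r_i = 7·4 + 9·1 + 9·10 + 1·5 + 7·7 = 181 ≡ 5.
  S_1 = Σ v_i α_i r_i = 7·1·4 + 9·5·1 + 9·4·10 + 1·10·5 + 7·8·7 = 875 ≡ 6.
  α_i^2 mod 11 = [1, 3, 5, 1, 9].
  S_2 = Σ v_i α_i^2 r_i = 7·1·4 + 9·3·1 + 9·5·10 + 1·1·5 + 7·9·7 = 951 ≡ 5.
  S = (5, 6, 5) ≠ 0, so r is not a codeword (an error is present).
Step 3: locate the error. For a single error e at position i, S_ℓ = v_i·e·α_i^ℓ, so α_err = S_1/S_0.
  S_0^{−1} = 5^{−1} = 9 (mod 11), so α_err = 6·9 = 54 ≡ 10 = α_4. Error position i = 4.
  Consistency check: S_2/S_1 = 5·2 = 10 ≡ 10 = α_err ✓ (single-error assumption holds).
Step 4: error magnitude e = S_0/v_4 = S_0·∏_{j≠4}(α_4 − α_j) = 5·1 = 5 ≡ 5 (mod 11).
Step 5: correct position 4: c_4 = r_4 − e = 5 − 5 ≡ 0 (mod 11). Hence c = [4, 1, 10, 0, 7].
  Check: interpolating c through the α_i gives m(x) = 2 + 2·x (degree < 2) with m(α_i) = c_i for every i, so c is indeed a codeword.


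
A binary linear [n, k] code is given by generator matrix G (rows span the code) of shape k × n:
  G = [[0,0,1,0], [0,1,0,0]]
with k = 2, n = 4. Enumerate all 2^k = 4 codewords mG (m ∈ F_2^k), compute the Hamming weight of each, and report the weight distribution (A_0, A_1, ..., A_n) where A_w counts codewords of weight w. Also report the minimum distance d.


Weight distribution: A_0 = 1, A_1 = 2, A_2 = 1. Minimum distance d = 1.

Enumerate all 2^2 = 4 messages m ∈ F_2^2.
For each, compute codeword c = mG in F_2^4, then tally its weight.
  m = 00 → c = 0000, weight = 0.
  m = 10 → c = 0010, weight = 1.
  m = 01 → c = 0100, weight = 1.
  m = 11 → c = 0110, weight = 2.
Tally weights:
  weight 0: 1 codewords.
  weight 1: 2 codewords.
  weight 2: 1 codewords.
Minimum distance d = smallest w > 0 with A_w > 0 = 1.
Sanity: Σ A_w = 4 = 2^2 = 4 ✓.


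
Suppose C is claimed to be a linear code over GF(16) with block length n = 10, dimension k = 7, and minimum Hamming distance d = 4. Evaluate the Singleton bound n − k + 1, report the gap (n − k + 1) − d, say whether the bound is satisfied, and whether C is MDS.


Singleton RHS = n − k + 1 = 4, slack = 0, bound satisfied, MDS.

Singleton bound: d ≤ n − k + 1.
Here n = 10, k = 7, so n − k + 1 = 4.
Given d = 4, check d ≤ 4: YES.
Slack = (n − k + 1) − d = 0.
The code is MDS (slack = 0).
Description: the claimed parameters are [10, 7, 4]_16; such a code would be MDS (meets Singleton bound).
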